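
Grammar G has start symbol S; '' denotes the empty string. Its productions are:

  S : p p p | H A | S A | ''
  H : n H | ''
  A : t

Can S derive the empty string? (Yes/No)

S has an ''-production, so S ⇒ ''.

Yes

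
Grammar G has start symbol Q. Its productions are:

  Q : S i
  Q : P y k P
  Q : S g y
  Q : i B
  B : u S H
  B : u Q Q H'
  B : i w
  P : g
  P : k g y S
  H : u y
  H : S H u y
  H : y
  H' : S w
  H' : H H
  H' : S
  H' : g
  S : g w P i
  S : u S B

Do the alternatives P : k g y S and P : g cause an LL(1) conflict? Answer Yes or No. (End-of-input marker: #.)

No

FIRST(k g y S) = { k } and FIRST(g) = { g }.
The FIRST sets are disjoint and neither alternative is nullable — no conflict.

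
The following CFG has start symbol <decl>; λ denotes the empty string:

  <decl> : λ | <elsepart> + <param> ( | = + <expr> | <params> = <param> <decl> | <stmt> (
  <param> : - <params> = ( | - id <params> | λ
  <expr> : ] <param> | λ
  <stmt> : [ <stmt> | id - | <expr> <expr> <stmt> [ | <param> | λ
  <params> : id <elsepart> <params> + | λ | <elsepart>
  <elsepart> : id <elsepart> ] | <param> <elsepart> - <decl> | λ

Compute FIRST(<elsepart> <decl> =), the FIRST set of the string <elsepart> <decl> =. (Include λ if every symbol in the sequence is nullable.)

Add FIRST(<elsepart>)\{λ} = { -, id }; <elsepart> is nullable, continue.
Add FIRST(<decl>)\{λ} = { (, +, -, =, [, ], id }; <decl> is nullable, continue.
= is a terminal; add {=} and stop.

{ (, +, -, =, [, ], id }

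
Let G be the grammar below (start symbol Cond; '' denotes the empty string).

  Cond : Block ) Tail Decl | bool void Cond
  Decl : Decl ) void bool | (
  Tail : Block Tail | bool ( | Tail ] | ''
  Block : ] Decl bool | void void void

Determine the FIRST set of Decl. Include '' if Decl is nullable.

{ ( }

From Decl : Decl ) void bool: add FIRST(Decl) = { ( }.
Decl : ( contributes {(}.
Union: FIRST(Decl) = { ( }.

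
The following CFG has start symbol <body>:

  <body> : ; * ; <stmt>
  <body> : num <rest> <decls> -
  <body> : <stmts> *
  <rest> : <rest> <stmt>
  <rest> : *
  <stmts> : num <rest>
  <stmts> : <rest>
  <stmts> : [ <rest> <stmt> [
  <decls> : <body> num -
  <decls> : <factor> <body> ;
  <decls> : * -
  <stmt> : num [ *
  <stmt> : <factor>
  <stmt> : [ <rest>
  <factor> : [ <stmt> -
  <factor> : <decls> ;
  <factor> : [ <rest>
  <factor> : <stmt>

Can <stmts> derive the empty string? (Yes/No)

No

No nonterminal in this grammar is nullable.
No production of <stmts> has an RHS whose symbols are all nullable, so <stmts> is not nullable.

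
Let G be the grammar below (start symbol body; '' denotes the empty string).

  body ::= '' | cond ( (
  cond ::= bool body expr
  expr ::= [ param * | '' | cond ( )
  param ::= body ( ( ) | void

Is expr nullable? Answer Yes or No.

expr has an ''-production, so expr ⇒ ''.

Yes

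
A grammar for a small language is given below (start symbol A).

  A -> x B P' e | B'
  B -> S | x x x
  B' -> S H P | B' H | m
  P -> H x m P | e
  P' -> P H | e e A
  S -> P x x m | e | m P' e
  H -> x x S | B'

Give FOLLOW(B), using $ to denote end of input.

{ e, m, x }

In A -> x B P' e: add FIRST(P' e) = { e, m, x }.
Union: FOLLOW(B) = { e, m, x }.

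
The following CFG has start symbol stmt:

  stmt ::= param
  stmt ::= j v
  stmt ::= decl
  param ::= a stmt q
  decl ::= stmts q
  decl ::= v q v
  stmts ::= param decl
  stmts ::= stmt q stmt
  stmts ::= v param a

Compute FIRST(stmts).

{ a, j, v }

From stmts ::= param decl: add FIRST(param) = { a }.
From stmts ::= stmt q stmt: add FIRST(stmt) = { a, j, v }.
stmts ::= v param a contributes {v}.
Union: FIRST(stmts) = { a, j, v }.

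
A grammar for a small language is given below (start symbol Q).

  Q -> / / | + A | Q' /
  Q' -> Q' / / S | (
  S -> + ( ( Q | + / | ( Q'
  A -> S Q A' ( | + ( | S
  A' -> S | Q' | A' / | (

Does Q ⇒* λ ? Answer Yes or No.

No

No nonterminal in this grammar is nullable.
No production of Q has an RHS whose symbols are all nullable, so Q is not nullable.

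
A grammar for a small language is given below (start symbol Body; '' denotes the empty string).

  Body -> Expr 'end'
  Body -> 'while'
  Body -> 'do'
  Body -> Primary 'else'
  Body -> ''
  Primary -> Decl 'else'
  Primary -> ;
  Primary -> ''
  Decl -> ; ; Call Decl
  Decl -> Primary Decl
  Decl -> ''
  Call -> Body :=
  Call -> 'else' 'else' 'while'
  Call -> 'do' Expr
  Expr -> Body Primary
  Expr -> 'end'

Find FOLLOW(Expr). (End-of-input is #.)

{ 'else', 'end', ; }

In Body -> Expr 'end': add FIRST('end') = { 'end' }.
In Call -> 'do' Expr: Expr is at the end, add FOLLOW(Call) = { 'else', ; }.
Union: FOLLOW(Expr) = { 'else', 'end', ; }.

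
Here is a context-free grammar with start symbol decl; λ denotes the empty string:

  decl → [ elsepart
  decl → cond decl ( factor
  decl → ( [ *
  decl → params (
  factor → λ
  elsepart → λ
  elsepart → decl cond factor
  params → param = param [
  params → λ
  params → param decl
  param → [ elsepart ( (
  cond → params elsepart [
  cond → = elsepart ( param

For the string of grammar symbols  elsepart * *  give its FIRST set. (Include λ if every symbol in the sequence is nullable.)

{ (, *, =, [ }

Add FIRST(elsepart)\{λ} = { (, =, [ }; elsepart is nullable, continue.
* is a terminal; add {*} and stop.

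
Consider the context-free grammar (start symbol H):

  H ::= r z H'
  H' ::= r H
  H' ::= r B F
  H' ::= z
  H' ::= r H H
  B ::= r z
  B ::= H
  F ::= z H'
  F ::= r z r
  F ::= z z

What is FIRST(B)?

{ r }

B ::= r z contributes {r}.
From B ::= H: add FIRST(H) = { r }.
Union: FIRST(B) = { r }.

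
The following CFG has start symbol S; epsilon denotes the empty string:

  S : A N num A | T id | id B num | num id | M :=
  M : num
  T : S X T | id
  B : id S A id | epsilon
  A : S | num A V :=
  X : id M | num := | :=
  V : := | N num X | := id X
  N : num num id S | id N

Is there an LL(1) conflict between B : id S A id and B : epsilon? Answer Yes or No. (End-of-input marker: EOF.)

No

FIRST(id S A id) = { id } and FIRST(epsilon) = { epsilon }.
The second is nullable but FOLLOW(B) = { num } is disjoint from FIRST of the first.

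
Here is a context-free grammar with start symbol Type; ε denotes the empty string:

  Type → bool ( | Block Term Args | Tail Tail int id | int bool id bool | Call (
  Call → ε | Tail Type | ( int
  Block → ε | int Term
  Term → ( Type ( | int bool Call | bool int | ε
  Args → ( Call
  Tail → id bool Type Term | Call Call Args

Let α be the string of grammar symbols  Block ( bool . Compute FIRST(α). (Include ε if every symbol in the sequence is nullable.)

{ (, int }

Add FIRST(Block)\{ε} = { int }; Block is nullable, continue.
( is a terminal; add {(} and stop.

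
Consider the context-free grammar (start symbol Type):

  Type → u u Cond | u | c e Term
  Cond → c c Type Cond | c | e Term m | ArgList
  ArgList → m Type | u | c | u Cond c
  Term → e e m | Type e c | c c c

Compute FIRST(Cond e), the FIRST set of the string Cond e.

{ c, e, m, u }

Add FIRST(Cond) = { c, e, m, u }; Cond is not nullable, stop.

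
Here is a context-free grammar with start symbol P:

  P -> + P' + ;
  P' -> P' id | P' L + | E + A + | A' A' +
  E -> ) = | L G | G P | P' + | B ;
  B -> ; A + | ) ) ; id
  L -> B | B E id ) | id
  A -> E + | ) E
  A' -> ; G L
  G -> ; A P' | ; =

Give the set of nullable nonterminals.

{ } (none)

No nonterminal has an empty production or an RHS whose symbols are all nullable.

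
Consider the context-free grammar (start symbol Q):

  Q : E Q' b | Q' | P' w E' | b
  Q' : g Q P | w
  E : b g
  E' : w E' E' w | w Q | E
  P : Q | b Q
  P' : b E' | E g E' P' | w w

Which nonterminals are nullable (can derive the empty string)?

{ } (none)

No nonterminal has an empty production or an RHS whose symbols are all nullable.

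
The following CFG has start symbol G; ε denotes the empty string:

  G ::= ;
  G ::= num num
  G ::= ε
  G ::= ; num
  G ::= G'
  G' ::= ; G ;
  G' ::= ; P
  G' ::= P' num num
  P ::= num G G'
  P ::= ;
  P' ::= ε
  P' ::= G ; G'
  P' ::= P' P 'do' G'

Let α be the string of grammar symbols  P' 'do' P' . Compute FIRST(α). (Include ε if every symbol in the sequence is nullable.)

Add FIRST(P')\{ε} = { ;, num }; P' is nullable, continue.
'do' is a terminal; add {'do'} and stop.

{ 'do', ;, num }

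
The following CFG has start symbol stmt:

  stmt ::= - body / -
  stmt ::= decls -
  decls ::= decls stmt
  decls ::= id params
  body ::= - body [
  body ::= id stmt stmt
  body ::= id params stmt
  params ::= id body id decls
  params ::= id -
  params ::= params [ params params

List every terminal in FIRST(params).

params ::= id body id decls contributes {id}.
params ::= id - contributes {id}.
From params ::= params [ params params: add FIRST(params) = { id }.
Union: FIRST(params) = { id }.

{ id }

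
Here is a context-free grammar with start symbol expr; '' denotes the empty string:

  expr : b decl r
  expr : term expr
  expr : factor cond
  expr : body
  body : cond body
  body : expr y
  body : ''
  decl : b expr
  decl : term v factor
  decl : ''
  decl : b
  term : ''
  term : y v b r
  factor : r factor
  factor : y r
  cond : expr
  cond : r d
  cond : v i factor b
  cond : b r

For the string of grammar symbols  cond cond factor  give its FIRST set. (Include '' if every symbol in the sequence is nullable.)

Add FIRST(cond)\{''} = { b, r, v, y }; cond is nullable, continue.
Add FIRST(cond)\{''} = { b, r, v, y }; cond is nullable, continue.
Add FIRST(factor) = { r, y }; factor is not nullable, stop.

{ b, r, v, y }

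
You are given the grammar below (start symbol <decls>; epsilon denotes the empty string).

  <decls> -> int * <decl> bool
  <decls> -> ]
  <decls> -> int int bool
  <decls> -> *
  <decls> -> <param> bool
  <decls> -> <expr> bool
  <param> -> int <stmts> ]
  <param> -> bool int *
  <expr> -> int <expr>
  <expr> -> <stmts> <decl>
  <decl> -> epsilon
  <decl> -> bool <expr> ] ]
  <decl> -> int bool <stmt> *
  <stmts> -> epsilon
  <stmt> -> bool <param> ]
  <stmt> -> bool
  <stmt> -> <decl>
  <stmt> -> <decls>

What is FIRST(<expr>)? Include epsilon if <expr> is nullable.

{ bool, int, epsilon }

<expr> -> int <expr> contributes {int}.
From <expr> -> <stmts> <decl>: <stmts>, <decl> nullable, take FIRST(<stmts>) ∪ FIRST(<decl>) = { bool, int }; also epsilon since the whole RHS is nullable.
Union: FIRST(<expr>) = { bool, int, epsilon }.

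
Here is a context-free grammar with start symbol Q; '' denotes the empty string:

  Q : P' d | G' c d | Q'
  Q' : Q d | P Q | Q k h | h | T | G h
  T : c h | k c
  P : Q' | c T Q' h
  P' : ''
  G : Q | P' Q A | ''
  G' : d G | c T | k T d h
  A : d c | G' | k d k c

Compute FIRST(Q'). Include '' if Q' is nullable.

From Q' : Q d: add FIRST(Q) = { c, d, h, k }.
From Q' : P Q: add FIRST(P) = { c, d, h, k }.
From Q' : Q k h: add FIRST(Q) = { c, d, h, k }.
Q' : h contributes {h}.
From Q' : T: add FIRST(T) = { c, k }.
From Q' : G h: G nullable, take FIRST(G) ∪ {h} = { c, d, h, k }.
Union: FIRST(Q') = { c, d, h, k }.

{ c, d, h, k }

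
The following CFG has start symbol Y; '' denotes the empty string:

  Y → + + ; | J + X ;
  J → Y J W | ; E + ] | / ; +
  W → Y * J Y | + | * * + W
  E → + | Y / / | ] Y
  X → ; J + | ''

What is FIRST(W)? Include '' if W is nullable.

From W → Y * J Y: add FIRST(Y) = { +, /, ; }.
W → + contributes {+}.
W → * * + W contributes {*}.
Union: FIRST(W) = { *, +, /, ; }.

{ *, +, /, ; }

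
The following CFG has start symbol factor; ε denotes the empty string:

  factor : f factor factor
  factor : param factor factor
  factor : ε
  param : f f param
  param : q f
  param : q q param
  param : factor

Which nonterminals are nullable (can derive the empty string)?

{ factor, param }

Directly nullable (have an ε-production): factor.
param : factor with every symbol nullable, so param is nullable.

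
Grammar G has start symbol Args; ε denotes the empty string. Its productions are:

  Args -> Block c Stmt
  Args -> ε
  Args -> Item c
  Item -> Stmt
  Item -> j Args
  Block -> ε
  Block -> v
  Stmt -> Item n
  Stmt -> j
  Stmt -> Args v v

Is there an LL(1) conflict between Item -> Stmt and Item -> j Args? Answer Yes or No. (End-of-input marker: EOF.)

FIRST(Stmt) = { c, j, v } and FIRST(j Args) = { j }.
Both contain j, so the two alternatives are not disjoint — LL(1) conflict.

Yes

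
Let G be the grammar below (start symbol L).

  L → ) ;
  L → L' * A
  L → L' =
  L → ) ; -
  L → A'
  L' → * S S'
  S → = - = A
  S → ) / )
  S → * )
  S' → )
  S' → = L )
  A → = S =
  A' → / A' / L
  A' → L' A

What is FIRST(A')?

A' → / A' / L contributes {/}.
From A' → L' A: add FIRST(L') = { * }.
Union: FIRST(A') = { *, / }.

{ *, / }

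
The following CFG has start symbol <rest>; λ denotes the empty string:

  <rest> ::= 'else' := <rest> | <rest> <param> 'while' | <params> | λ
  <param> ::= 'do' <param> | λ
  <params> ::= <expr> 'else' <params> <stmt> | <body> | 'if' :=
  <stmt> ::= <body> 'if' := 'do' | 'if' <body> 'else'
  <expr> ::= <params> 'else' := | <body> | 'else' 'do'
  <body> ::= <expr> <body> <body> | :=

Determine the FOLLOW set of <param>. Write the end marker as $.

{ 'while' }

In <rest> ::= <rest> <param> 'while': add FIRST('while') = { 'while' }.
In <param> ::= 'do' <param>: <param> is at the end, add FOLLOW(<param>) = { 'while' }.
Union: FOLLOW(<param>) = { 'while' }.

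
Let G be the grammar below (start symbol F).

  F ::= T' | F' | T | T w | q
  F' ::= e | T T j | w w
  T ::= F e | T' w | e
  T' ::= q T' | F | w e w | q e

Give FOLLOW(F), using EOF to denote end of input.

F is the start symbol, so EOF ∈ FOLLOW(F).
In T ::= F e: add FIRST(e) = { e }.
In T' ::= F: F is at the end, add FOLLOW(T') = { EOF, e, w }.
Union: FOLLOW(F) = { EOF, e, w }.

{ EOF, e, w }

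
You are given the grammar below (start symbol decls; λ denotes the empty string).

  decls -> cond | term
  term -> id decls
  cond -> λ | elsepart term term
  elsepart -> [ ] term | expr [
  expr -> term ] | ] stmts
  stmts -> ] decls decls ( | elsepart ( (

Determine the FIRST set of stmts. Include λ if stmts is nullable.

stmts -> ] decls decls ( contributes {]}.
From stmts -> elsepart ( (: add FIRST(elsepart) = { [, ], id }.
Union: FIRST(stmts) = { [, ], id }.

{ [, ], id }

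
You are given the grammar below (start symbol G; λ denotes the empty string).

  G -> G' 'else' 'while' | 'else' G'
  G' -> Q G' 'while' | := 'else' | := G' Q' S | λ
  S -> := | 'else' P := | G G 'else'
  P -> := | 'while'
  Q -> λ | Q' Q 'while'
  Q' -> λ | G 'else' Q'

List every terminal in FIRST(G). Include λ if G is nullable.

From G -> G' 'else' 'while': G' nullable, take FIRST(G') ∪ {'else'} = { 'else', 'while', := }.
G -> 'else' G' contributes {'else'}.
Union: FIRST(G) = { 'else', 'while', := }.

{ 'else', 'while', := }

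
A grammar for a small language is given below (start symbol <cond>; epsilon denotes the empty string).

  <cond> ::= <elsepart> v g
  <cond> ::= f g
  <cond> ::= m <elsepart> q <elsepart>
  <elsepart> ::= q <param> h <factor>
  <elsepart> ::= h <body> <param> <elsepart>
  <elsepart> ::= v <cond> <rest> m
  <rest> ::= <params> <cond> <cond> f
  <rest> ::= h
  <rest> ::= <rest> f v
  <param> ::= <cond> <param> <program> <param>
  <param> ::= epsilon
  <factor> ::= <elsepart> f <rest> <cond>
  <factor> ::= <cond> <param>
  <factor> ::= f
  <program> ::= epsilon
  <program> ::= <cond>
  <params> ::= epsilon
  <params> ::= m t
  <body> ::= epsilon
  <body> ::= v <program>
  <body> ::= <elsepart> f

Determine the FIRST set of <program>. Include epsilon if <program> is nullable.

{ f, h, m, q, v, epsilon }

<program> ::= epsilon contributes epsilon.
From <program> ::= <cond>: add FIRST(<cond>) = { f, h, m, q, v }.
Union: FIRST(<program>) = { f, h, m, q, v, epsilon }.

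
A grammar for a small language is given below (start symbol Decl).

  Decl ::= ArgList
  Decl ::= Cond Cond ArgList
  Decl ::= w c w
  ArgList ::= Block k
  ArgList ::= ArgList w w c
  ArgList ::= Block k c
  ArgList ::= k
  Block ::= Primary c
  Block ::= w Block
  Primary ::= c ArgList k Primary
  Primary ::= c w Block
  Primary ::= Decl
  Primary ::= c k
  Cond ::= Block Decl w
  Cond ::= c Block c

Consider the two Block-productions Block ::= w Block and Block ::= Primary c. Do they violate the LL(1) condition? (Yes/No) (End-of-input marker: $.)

FIRST(w Block) = { w } and FIRST(Primary c) = { c, k, w }.
Both contain w, so the two alternatives are not disjoint — LL(1) conflict.

Yes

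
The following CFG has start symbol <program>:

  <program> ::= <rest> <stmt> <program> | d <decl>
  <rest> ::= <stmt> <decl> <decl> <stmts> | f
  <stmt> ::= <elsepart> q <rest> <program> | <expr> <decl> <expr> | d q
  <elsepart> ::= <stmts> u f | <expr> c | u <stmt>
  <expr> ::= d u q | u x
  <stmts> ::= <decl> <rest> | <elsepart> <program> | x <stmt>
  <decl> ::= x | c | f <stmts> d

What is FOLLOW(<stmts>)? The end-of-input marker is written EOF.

{ c, d, f, u, x }

In <rest> ::= <stmt> <decl> <decl> <stmts>: <stmts> is at the end, add FOLLOW(<rest>) = { c, d, f, u, x }.
In <elsepart> ::= <stmts> u f: add FIRST(u f) = { u }.
In <decl> ::= f <stmts> d: add FIRST(d) = { d }.
Union: FOLLOW(<stmts>) = { c, d, f, u, x }.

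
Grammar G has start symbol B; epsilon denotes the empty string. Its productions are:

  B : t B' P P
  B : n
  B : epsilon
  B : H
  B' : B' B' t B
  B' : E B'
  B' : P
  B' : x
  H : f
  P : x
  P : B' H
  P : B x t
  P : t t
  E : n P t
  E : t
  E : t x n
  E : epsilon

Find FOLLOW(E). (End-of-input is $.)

{ f, n, t, x }

In B' : E B': add FIRST(B') = { f, n, t, x }.
Union: FOLLOW(E) = { f, n, t, x }.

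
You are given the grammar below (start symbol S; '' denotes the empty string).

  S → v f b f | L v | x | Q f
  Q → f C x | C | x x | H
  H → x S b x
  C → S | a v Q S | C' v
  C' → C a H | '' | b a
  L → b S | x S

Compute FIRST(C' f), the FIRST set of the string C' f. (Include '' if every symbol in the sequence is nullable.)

{ a, b, f, v, x }

Add FIRST(C')\{''} = { a, b, f, v, x }; C' is nullable, continue.
f is a terminal; add {f} and stop.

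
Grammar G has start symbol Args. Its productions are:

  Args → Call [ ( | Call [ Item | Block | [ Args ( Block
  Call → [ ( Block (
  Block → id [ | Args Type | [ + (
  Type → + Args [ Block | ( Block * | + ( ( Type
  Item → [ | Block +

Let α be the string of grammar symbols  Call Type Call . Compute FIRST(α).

Add FIRST(Call) = { [ }; Call is not nullable, stop.

{ [ }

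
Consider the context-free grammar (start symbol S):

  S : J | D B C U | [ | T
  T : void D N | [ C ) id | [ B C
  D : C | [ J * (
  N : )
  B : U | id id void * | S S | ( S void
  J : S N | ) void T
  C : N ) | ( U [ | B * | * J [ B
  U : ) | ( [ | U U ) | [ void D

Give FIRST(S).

{ (, ), *, [, id, void }

From S : J: add FIRST(J) = { (, ), *, [, id, void }.
From S : D B C U: add FIRST(D) = { (, ), *, [, id, void }.
S : [ contributes {[}.
From S : T: add FIRST(T) = { [, void }.
Union: FIRST(S) = { (, ), *, [, id, void }.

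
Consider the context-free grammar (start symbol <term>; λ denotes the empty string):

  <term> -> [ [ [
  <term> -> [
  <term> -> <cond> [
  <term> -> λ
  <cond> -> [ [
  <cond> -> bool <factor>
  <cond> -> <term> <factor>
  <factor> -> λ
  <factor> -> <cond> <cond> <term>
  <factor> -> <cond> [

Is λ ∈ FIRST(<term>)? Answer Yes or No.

Yes

<term> has an λ-production, so <term> ⇒ λ.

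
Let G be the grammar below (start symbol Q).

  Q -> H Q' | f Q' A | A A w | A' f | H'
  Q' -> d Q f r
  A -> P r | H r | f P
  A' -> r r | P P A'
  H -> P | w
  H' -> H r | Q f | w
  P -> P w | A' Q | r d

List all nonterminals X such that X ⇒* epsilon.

No nonterminal has an empty production or an RHS whose symbols are all nullable.

{ } (none)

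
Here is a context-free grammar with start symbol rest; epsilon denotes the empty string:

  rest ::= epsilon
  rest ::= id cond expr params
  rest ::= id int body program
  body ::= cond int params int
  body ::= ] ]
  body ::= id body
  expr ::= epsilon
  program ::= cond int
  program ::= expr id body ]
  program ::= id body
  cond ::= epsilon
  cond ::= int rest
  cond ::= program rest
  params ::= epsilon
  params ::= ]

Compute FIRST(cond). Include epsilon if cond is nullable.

cond ::= epsilon contributes epsilon.
cond ::= int rest contributes {int}.
From cond ::= program rest: add FIRST(program) = { id, int }.
Union: FIRST(cond) = { id, int, epsilon }.

{ id, int, epsilon }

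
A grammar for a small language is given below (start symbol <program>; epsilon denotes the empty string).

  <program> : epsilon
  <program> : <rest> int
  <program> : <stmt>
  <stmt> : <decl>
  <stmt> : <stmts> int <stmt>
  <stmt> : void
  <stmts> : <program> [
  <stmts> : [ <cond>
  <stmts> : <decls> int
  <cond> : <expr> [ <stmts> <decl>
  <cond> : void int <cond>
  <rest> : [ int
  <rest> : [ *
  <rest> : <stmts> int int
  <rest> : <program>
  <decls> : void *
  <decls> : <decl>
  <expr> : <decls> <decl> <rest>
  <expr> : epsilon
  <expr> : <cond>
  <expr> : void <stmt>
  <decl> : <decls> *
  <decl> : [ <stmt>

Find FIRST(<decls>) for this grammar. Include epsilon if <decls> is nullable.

{ [, void }

<decls> : void * contributes {void}.
From <decls> : <decl>: add FIRST(<decl>) = { [, void }.
Union: FIRST(<decls>) = { [, void }.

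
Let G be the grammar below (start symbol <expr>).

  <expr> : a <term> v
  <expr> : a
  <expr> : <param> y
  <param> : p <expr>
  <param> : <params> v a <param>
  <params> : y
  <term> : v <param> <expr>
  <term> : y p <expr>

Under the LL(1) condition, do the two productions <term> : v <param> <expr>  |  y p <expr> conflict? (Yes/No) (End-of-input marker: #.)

FIRST(v <param> <expr>) = { v } and FIRST(y p <expr>) = { y }.
The FIRST sets are disjoint and neither alternative is nullable — no conflict.

No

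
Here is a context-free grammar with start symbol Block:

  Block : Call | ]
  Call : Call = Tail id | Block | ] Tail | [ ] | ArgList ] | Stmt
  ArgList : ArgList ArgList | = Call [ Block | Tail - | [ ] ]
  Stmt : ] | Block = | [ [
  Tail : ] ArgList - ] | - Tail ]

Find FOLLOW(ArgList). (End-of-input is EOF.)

{ -, =, [, ] }

In Call : ArgList ]: add FIRST(]) = { ] }.
In ArgList : ArgList ArgList: add FIRST(ArgList) = { -, =, [, ] }.
In ArgList : ArgList ArgList: ArgList is at the end, add FOLLOW(ArgList) = { -, =, [, ] }.
In Tail : ] ArgList - ]: add FIRST(- ]) = { - }.
Union: FOLLOW(ArgList) = { -, =, [, ] }.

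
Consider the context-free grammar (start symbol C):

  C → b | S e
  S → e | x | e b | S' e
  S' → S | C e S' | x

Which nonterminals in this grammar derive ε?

No nonterminal has an empty production or an RHS whose symbols are all nullable.

{ } (none)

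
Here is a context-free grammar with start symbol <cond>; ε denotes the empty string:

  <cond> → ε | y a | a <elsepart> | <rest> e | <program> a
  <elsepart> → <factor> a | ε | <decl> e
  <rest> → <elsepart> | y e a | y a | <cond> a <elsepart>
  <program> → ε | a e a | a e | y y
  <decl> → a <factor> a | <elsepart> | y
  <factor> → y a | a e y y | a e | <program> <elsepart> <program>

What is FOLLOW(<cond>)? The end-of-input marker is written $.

{ $, a }

<cond> is the start symbol, so $ ∈ FOLLOW(<cond>).
In <rest> → <cond> a <elsepart>: add FIRST(a <elsepart>) = { a }.
Union: FOLLOW(<cond>) = { $, a }.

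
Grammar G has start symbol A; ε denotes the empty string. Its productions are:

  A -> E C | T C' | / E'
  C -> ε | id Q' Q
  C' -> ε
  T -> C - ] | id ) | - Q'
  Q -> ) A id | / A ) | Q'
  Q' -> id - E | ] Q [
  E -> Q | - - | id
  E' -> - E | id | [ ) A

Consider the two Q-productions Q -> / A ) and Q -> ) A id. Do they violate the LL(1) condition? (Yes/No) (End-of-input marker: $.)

FIRST(/ A )) = { / } and FIRST() A id) = { ) }.
The FIRST sets are disjoint and neither alternative is nullable — no conflict.

No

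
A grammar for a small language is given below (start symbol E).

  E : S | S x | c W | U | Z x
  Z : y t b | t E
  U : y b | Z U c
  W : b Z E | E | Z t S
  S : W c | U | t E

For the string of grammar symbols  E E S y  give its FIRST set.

{ b, c, t, y }

Add FIRST(E) = { b, c, t, y }; E is not nullable, stop.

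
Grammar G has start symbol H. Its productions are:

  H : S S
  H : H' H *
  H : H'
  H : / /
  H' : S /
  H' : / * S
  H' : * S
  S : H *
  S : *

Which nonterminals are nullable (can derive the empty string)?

No nonterminal has an empty production or an RHS whose symbols are all nullable.

{ } (none)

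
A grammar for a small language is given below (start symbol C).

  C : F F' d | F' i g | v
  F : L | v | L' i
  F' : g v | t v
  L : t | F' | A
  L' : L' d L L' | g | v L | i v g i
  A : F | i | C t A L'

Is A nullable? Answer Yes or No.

No nonterminal in this grammar is nullable.
No production of A has an RHS whose symbols are all nullable, so A is not nullable.

No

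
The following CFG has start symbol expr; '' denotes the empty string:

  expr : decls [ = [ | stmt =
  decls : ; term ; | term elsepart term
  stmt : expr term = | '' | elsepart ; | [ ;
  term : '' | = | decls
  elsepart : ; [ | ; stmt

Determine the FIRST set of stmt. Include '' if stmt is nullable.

From stmt : expr term =: add FIRST(expr) = { ;, =, [ }.
stmt : '' contributes ''.
From stmt : elsepart ;: add FIRST(elsepart) = { ; }.
stmt : [ ; contributes {[}.
Union: FIRST(stmt) = { ;, =, [, '' }.

{ ;, =, [, '' }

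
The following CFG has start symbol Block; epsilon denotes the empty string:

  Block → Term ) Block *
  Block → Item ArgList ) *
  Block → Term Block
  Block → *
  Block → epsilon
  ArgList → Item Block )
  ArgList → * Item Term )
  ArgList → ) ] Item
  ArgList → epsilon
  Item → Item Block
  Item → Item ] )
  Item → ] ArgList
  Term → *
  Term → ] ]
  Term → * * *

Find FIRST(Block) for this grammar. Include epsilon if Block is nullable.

From Block → Term ) Block *: add FIRST(Term) = { *, ] }.
From Block → Item ArgList ) *: add FIRST(Item) = { ] }.
From Block → Term Block: add FIRST(Term) = { *, ] }.
Block → * contributes {*}.
Block → epsilon contributes epsilon.
Union: FIRST(Block) = { *, ], epsilon }.

{ *, ], epsilon }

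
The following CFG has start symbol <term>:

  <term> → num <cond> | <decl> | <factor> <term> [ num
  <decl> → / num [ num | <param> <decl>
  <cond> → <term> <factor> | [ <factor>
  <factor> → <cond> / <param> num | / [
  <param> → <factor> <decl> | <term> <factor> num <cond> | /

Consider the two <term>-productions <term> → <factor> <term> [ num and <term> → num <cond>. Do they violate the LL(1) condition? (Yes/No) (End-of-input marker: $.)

Yes

FIRST(<factor> <term> [ num) = { /, [, num } and FIRST(num <cond>) = { num }.
Both contain num, so the two alternatives are not disjoint — LL(1) conflict.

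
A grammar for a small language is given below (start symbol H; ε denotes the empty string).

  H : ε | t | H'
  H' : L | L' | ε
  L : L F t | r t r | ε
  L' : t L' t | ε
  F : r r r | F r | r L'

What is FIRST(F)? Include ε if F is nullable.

F : r r r contributes {r}.
From F : F r: add FIRST(F) = { r }.
F : r L' contributes {r}.
Union: FIRST(F) = { r }.

{ r }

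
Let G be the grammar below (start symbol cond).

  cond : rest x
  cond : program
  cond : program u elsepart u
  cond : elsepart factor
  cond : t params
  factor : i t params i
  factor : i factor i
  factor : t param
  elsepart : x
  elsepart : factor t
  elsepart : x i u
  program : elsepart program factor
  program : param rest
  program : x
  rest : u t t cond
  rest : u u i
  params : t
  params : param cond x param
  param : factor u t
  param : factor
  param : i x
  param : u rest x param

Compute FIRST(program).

From program : elsepart program factor: add FIRST(elsepart) = { i, t, x }.
From program : param rest: add FIRST(param) = { i, t, u }.
program : x contributes {x}.
Union: FIRST(program) = { i, t, u, x }.

{ i, t, u, x }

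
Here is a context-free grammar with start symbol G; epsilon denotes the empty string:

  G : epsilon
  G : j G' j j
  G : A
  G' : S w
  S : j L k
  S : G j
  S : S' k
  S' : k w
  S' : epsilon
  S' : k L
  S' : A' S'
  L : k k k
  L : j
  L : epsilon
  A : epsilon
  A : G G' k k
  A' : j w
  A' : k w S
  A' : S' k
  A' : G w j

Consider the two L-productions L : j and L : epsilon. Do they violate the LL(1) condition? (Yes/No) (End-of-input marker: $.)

FIRST(j) = { j } and FIRST(epsilon) = { epsilon }.
The second is nullable but FOLLOW(L) = { k } is disjoint from FIRST of the first.

No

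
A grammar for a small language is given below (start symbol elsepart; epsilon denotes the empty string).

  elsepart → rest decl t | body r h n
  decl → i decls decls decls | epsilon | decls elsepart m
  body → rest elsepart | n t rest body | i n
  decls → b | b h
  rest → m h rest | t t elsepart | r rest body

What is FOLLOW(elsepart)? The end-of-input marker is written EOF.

{ EOF, b, i, m, n, r, t }

elsepart is the start symbol, so EOF ∈ FOLLOW(elsepart).
In decl → decls elsepart m: add FIRST(m) = { m }.
In body → rest elsepart: elsepart is at the end, add FOLLOW(body) = { b, i, m, n, r, t }.
In rest → t t elsepart: elsepart is at the end, add FOLLOW(rest) = { b, i, m, n, r, t }.
Union: FOLLOW(elsepart) = { EOF, b, i, m, n, r, t }.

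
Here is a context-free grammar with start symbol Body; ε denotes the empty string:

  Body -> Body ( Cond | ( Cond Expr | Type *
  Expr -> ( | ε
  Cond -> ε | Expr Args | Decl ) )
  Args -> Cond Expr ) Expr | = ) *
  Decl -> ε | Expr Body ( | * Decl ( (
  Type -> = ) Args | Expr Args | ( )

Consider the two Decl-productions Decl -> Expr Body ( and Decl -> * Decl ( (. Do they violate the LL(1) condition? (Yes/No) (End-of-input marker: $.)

Yes

FIRST(Expr Body () = { (, ), *, = } and FIRST(* Decl ( () = { * }.
Both contain *, so the two alternatives are not disjoint — LL(1) conflict.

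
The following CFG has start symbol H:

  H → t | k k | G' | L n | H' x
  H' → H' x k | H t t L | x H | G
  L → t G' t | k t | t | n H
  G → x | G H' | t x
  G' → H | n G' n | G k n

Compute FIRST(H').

{ k, n, t, x }

From H' → H' x k: add FIRST(H') = { k, n, t, x }.
From H' → H t t L: add FIRST(H) = { k, n, t, x }.
H' → x H contributes {x}.
From H' → G: add FIRST(G) = { t, x }.
Union: FIRST(H') = { k, n, t, x }.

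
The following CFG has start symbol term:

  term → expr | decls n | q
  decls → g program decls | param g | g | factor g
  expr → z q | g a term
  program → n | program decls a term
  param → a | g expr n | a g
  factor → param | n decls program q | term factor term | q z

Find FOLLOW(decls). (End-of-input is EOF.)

{ a, n }

In term → decls n: add FIRST(n) = { n }.
In decls → g program decls: decls is at the end, add FOLLOW(decls) = { a, n }.
In program → program decls a term: add FIRST(a term) = { a }.
In factor → n decls program q: add FIRST(program q) = { n }.
Union: FOLLOW(decls) = { a, n }.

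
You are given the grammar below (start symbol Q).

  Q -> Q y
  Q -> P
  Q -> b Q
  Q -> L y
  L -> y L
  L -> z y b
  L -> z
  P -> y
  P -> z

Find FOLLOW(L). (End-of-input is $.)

In Q -> L y: add FIRST(y) = { y }.
In L -> y L: L is at the end, add FOLLOW(L) = { y }.
Union: FOLLOW(L) = { y }.

{ y }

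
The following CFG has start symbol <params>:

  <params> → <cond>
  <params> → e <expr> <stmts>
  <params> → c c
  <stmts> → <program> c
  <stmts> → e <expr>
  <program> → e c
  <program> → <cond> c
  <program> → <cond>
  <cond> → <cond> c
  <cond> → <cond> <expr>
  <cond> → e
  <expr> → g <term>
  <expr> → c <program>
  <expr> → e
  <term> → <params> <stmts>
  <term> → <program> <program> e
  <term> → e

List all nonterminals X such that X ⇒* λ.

No nonterminal has an empty production or an RHS whose symbols are all nullable.

{ } (none)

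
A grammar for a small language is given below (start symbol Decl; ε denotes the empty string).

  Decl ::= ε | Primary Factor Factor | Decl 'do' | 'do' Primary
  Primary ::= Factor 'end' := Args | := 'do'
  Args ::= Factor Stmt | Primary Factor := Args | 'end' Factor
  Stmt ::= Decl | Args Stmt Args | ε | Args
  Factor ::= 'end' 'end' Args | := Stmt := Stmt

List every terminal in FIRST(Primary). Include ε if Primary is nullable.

From Primary ::= Factor 'end' := Args: add FIRST(Factor) = { 'end', := }.
Primary ::= := 'do' contributes {:=}.
Union: FIRST(Primary) = { 'end', := }.

{ 'end', := }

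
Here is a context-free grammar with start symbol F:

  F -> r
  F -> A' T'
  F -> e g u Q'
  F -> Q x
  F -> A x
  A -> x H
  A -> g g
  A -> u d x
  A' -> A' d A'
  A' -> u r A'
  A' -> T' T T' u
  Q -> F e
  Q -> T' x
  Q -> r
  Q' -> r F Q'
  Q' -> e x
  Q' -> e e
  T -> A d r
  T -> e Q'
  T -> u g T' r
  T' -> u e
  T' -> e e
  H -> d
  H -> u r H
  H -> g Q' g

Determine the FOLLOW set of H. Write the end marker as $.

{ d, x }

In A -> x H: H is at the end, add FOLLOW(A) = { d, x }.
In H -> u r H: H is at the end, add FOLLOW(H) = { d, x }.
Union: FOLLOW(H) = { d, x }.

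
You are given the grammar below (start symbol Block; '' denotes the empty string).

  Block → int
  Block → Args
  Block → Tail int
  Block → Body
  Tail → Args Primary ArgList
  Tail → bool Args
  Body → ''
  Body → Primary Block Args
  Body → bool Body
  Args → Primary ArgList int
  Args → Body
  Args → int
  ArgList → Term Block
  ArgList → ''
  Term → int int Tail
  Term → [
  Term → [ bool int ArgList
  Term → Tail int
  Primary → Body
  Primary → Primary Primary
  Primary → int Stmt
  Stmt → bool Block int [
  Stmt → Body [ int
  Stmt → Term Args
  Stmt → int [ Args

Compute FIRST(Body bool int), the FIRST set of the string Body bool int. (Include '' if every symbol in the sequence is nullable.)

Add FIRST(Body)\{''} = { [, bool, int }; Body is nullable, continue.
bool is a terminal; add {bool} and stop.

{ [, bool, int }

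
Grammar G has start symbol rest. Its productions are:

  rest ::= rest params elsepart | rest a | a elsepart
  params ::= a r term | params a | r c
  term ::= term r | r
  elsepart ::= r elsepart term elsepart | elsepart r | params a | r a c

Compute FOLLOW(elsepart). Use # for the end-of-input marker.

In rest ::= rest params elsepart: elsepart is at the end, add FOLLOW(rest) = { #, a, r }.
In rest ::= a elsepart: elsepart is at the end, add FOLLOW(rest) = { #, a, r }.
In elsepart ::= r elsepart term elsepart: add FIRST(term elsepart) = { r }.
In elsepart ::= r elsepart term elsepart: elsepart is at the end, add FOLLOW(elsepart) = { #, a, r }.
In elsepart ::= elsepart r: add FIRST(r) = { r }.
Union: FOLLOW(elsepart) = { #, a, r }.

{ #, a, r }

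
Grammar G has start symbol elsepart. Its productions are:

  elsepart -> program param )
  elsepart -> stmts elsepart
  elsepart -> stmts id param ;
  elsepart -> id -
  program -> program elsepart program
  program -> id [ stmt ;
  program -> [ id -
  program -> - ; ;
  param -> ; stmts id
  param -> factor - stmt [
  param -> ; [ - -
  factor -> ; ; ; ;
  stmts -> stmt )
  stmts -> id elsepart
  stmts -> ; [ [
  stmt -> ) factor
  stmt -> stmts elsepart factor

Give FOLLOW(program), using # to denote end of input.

In elsepart -> program param ): add FIRST(param )) = { ; }.
In program -> program elsepart program: add FIRST(elsepart program) = { ), -, ;, [, id }.
In program -> program elsepart program: program is at the end, add FOLLOW(program) = { ), -, ;, [, id }.
Union: FOLLOW(program) = { ), -, ;, [, id }.

{ ), -, ;, [, id }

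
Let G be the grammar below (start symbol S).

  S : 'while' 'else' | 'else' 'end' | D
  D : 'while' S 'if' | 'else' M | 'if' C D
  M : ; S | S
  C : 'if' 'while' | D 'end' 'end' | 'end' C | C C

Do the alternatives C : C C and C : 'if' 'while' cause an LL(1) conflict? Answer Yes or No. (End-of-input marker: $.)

Yes

FIRST(C C) = { 'else', 'end', 'if', 'while' } and FIRST('if' 'while') = { 'if' }.
Both contain 'if', so the two alternatives are not disjoint — LL(1) conflict.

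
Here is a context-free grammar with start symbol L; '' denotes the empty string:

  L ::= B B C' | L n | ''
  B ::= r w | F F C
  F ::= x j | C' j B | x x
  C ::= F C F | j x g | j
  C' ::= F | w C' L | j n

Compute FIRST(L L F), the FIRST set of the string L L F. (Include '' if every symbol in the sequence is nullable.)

Add FIRST(L)\{''} = { j, n, r, w, x }; L is nullable, continue.
Add FIRST(L)\{''} = { j, n, r, w, x }; L is nullable, continue.
Add FIRST(F) = { j, w, x }; F is not nullable, stop.

{ j, n, r, w, x }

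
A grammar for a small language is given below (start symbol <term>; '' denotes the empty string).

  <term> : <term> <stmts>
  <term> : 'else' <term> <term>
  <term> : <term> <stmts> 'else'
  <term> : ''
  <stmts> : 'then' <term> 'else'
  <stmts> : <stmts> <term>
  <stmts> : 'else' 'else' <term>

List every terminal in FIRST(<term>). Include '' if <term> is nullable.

From <term> : <term> <stmts>: <term> nullable, take FIRST(<term>) ∪ FIRST(<stmts>) = { 'else', 'then' }.
<term> : 'else' <term> <term> contributes {'else'}.
From <term> : <term> <stmts> 'else': <term> nullable, take FIRST(<term>) ∪ FIRST(<stmts>) = { 'else', 'then' }.
<term> : '' contributes ''.
Union: FIRST(<term>) = { 'else', 'then', '' }.

{ 'else', 'then', '' }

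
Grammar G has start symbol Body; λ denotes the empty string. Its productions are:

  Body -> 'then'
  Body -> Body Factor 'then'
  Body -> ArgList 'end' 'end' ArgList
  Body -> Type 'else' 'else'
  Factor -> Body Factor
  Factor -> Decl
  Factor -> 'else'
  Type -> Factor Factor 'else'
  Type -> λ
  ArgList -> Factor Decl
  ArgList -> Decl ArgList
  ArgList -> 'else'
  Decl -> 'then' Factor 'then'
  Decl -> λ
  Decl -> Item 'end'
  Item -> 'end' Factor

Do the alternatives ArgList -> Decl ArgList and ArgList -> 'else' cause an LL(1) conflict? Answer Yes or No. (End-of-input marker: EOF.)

Yes

FIRST(Decl ArgList) = { 'else', 'end', 'then', λ } and FIRST('else') = { 'else' }.
Both contain 'else', so the two alternatives are not disjoint — LL(1) conflict.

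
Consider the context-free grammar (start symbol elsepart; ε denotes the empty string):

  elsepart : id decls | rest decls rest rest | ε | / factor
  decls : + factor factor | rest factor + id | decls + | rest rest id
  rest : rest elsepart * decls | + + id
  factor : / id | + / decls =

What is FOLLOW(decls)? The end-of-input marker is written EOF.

{ EOF, *, +, /, =, id }

In elsepart : id decls: decls is at the end, add FOLLOW(elsepart) = { EOF, * }.
In elsepart : rest decls rest rest: add FIRST(rest rest) = { + }.
In decls : decls +: add FIRST(+) = { + }.
In rest : rest elsepart * decls: decls is at the end, add FOLLOW(rest) = { EOF, *, +, /, id }.
In factor : + / decls =: add FIRST(=) = { = }.
Union: FOLLOW(decls) = { EOF, *, +, /, =, id }.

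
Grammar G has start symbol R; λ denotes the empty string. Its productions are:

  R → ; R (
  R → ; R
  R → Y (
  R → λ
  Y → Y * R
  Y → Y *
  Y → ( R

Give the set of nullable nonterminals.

{ R }

Directly nullable (have an λ-production): R.
No other nonterminal has a production whose RHS symbols are all nullable.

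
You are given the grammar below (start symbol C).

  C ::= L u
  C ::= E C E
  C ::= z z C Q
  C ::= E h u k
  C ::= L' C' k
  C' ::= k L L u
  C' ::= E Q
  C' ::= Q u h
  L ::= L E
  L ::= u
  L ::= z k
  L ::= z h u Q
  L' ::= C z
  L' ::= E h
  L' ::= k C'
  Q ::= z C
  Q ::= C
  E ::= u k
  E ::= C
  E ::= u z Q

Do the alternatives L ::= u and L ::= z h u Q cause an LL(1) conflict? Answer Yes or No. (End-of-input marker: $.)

FIRST(u) = { u } and FIRST(z h u Q) = { z }.
The FIRST sets are disjoint and neither alternative is nullable — no conflict.

No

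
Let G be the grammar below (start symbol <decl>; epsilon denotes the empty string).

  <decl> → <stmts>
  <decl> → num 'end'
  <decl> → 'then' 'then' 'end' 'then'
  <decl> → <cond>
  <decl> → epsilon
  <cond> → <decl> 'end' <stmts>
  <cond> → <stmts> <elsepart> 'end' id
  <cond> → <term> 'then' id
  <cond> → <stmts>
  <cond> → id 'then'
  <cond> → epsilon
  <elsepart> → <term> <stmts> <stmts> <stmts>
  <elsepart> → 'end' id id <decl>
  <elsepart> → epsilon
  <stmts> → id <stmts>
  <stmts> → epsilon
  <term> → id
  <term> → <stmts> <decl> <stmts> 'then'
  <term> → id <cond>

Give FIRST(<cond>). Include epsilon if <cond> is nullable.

{ 'end', 'then', id, num, epsilon }

From <cond> → <decl> 'end' <stmts>: <decl> nullable, take FIRST(<decl>) ∪ {'end'} = { 'end', 'then', id, num }.
From <cond> → <stmts> <elsepart> 'end' id: <stmts>, <elsepart> nullable, take FIRST(<stmts>) ∪ FIRST(<elsepart>) ∪ {'end'} = { 'end', 'then', id, num }.
From <cond> → <term> 'then' id: add FIRST(<term>) = { 'end', 'then', id, num }.
From <cond> → <stmts>: add FIRST(<stmts>) = { id, epsilon } (including epsilon since <stmts> is nullable).
<cond> → id 'then' contributes {id}.
<cond> → epsilon contributes epsilon.
Union: FIRST(<cond>) = { 'end', 'then', id, num, epsilon }.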